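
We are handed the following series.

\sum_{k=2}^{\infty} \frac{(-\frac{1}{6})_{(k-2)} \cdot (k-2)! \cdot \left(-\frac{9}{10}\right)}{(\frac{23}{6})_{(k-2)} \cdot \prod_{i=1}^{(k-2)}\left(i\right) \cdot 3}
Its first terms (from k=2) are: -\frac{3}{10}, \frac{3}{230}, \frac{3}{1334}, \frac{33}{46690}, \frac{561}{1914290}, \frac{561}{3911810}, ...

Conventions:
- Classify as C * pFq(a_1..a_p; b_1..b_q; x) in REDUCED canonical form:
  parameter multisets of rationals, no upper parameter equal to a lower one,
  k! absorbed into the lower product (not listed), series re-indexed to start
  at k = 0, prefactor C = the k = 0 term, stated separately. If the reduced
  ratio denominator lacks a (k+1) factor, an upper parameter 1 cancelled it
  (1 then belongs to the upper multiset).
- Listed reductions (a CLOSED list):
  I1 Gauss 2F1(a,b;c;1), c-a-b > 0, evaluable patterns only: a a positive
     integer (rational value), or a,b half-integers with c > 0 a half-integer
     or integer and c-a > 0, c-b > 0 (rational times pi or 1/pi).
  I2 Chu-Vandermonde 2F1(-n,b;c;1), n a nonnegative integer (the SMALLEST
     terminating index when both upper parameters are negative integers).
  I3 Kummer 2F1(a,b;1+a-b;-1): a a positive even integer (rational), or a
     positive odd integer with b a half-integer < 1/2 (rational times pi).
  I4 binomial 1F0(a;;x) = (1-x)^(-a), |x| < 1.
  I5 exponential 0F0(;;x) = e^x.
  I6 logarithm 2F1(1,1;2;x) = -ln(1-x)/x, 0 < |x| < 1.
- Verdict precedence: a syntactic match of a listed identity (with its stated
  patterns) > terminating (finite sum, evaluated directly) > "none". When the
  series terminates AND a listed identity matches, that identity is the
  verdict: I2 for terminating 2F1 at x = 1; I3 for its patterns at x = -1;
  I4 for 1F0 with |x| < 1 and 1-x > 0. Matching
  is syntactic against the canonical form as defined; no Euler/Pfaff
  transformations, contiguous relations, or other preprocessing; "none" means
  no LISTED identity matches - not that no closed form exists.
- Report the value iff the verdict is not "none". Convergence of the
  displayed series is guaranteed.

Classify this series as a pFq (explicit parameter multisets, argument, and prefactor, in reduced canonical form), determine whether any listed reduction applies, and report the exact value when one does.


With C = -\frac{3}{10}: the canonical form is 2F1(-\frac{1}{6}, 1; \frac{23}{6}; 1). Verdict: Gauss (I1, integer-parameter pattern) fires (x = 1: the Gamma ratio telescopes since c-a-b = 3 > 0 and a = 1 in Z>0). Value: -\frac{17}{60}.

Structural cue: from the first term -\frac{3}{10}: the constant factors (prefactor -3/10) combine into one prefactor.
Step ratio: r(k) = 1 * (k-\frac{1}{6}) (k+1) / [(k+\frac{23}{6}) (k+1)] - rational in k. x = 1; t_0 = -\frac{3}{10}; negate the roots.


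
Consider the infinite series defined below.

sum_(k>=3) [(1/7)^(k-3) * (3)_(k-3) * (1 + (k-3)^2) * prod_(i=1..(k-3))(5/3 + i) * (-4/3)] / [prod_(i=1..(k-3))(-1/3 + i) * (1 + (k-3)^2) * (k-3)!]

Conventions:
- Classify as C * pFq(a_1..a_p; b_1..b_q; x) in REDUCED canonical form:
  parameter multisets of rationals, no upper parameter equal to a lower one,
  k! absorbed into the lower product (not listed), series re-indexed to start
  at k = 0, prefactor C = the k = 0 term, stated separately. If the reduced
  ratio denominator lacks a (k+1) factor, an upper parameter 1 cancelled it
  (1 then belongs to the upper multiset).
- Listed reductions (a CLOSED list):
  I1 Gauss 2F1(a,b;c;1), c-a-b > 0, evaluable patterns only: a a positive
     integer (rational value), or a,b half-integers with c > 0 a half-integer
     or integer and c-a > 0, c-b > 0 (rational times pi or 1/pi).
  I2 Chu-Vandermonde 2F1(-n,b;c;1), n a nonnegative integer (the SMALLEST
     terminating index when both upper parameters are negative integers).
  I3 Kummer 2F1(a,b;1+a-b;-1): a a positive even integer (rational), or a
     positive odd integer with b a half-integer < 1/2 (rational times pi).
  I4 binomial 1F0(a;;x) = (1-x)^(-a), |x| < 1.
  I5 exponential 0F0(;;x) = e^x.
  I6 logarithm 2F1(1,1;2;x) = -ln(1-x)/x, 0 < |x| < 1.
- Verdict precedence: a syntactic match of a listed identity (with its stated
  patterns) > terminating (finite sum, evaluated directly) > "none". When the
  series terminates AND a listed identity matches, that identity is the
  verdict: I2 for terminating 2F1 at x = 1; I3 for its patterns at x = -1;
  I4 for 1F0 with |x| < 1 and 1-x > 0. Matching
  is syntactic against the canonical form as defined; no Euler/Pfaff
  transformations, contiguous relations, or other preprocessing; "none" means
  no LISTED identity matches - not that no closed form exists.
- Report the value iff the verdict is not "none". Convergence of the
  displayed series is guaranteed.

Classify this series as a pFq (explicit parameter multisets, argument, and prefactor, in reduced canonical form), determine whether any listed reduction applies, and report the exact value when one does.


This is -4/3 * 2F1(8/3, 3; 2/3; 1/7) in reduced canonical form. Verdict: none. Every listed pattern misses the 2F1 form at 1/7, upper {8/3, 3}.

The tell: x = (1/7) and the lower running product (C = -4/3, x = 1/7) is a rising factorial.
Ratio: r(k) = (1/7) * (k+8/3) (k+3) / [(k+2/3) (k+1)] - rational; roots negated = parameters, x = (1/7), C = -4/3.


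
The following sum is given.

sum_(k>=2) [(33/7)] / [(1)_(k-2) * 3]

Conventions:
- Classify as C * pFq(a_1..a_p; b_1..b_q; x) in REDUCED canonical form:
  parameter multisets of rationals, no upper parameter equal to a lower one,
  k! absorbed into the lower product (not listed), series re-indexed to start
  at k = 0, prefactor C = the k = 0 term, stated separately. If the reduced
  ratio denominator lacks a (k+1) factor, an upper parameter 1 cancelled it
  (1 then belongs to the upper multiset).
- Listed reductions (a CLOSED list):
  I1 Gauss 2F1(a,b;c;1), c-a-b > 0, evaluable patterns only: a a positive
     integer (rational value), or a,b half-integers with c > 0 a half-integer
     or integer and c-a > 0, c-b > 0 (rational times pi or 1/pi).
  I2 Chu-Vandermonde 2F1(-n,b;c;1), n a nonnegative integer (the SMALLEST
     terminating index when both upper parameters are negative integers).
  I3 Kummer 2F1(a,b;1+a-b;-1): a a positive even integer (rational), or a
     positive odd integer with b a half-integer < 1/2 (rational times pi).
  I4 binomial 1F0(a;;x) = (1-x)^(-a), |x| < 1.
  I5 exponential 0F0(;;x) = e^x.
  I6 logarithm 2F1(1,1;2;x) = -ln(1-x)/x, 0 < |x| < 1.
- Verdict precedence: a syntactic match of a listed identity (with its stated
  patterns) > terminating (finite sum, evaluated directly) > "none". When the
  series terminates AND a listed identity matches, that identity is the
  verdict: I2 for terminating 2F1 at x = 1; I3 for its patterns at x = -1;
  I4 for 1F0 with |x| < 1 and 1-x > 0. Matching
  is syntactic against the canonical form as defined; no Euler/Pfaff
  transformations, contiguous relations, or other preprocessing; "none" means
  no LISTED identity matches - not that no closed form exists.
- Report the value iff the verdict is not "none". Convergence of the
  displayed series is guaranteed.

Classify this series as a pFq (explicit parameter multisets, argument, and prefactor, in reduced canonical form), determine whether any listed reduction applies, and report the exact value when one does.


x = 1 here; the reduced form reads 0F0, upper {-}, lower {-}, C = 11/7. Verdict: the I5 exponential reduction matches (the 0F0 exponential series at x = 1). Value: (11/7) * e^(1).

Structural cue: t_0 = 11/7 here, and (1)_k (C = 11/7, x = 1) is k! itself.
Consecutive-term ratio: r(k) = 1 * 1 / [(k+1)] - rational in k, leading ratio 1; with t_0 = 11/7, classification follows.


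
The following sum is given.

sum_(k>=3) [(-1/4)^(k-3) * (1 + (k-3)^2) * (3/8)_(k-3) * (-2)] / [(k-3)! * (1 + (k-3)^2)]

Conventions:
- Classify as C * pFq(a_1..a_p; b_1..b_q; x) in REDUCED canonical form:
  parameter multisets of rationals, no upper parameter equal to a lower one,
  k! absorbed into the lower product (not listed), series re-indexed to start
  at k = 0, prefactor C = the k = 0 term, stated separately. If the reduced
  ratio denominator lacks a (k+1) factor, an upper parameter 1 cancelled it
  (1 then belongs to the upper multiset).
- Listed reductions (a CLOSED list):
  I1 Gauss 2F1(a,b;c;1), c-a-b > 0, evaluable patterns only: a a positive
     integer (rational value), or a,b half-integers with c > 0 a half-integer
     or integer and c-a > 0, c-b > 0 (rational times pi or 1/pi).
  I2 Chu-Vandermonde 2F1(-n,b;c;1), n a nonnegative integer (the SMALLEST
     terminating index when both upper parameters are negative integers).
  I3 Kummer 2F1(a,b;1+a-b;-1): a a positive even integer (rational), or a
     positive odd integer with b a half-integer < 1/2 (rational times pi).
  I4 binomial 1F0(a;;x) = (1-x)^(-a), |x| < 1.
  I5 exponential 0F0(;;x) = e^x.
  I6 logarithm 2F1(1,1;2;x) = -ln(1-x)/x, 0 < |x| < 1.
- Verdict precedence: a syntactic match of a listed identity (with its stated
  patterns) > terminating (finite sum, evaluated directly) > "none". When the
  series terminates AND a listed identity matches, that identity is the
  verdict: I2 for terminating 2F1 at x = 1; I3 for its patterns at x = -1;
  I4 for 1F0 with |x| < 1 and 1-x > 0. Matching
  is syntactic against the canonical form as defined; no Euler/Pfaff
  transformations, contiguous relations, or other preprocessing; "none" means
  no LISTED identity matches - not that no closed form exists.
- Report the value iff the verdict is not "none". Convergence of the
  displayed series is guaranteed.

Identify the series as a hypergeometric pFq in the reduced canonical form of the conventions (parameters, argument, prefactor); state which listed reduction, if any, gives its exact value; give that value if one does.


At argument -1/4: a 1F0 with upper {3/8}, lower {-}, scaled by C = -2. Verdict: binomial (I4) matches (the 1F0 binomial series: exponent -3/8, x = -1/4). Value: (-2) * (5/4)^(-3/8).

The tell: t_0 being -2, striking the common factor k^2 + 1 reduces the term (C = -2, x = -1/4).
Consecutive-term ratio: r(k) = (-1/4) * (k+3/8) / [(k+1)] - poly over poly, x = (-1/4) from leading terms; C = -2 at k = 0.


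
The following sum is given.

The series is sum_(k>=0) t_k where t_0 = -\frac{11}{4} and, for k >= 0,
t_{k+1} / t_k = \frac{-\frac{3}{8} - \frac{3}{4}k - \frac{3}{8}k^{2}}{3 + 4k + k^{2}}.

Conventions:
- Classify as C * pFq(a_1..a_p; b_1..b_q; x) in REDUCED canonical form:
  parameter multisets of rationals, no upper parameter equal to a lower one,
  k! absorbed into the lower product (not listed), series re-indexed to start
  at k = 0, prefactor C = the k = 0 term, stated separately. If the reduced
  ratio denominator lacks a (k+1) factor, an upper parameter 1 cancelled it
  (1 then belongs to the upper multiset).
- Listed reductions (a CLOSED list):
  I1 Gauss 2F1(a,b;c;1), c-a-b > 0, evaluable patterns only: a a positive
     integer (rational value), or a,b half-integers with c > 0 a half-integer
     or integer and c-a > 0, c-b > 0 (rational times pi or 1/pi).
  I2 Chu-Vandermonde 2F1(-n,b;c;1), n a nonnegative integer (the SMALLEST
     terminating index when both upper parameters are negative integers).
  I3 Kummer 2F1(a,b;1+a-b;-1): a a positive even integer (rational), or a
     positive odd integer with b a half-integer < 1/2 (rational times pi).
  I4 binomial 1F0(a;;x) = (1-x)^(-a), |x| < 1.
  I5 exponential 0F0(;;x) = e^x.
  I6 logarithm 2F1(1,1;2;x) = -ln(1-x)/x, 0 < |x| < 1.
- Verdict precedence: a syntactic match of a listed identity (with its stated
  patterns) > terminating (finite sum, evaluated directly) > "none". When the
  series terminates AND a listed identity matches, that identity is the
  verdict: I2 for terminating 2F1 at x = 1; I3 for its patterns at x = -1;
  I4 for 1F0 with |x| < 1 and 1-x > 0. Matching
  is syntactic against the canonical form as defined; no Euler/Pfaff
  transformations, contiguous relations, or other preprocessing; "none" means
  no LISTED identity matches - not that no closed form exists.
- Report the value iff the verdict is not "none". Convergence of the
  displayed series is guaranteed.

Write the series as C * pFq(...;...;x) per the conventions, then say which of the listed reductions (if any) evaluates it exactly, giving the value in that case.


The series (x = -\frac{3}{8}) is 2F1: upper {1, 1}, lower {3}, prefactor -\frac{11}{4}. Verdict: none. Every listed pattern misses the 2F1 form at -\frac{3}{8}, upper {1, 1}.

The tell: x = -\frac{3}{8} and the expanded ratio factors over Q; C = -11/4, roots give parameters.
Adjacent-term ratio: r(k) = -\frac{3}{8} * (k+1) (k+1) / [(k+3) (k+1)] - rational in k, leading ratio -\frac{3}{8}; with t_0 = -\frac{11}{4}, classification follows.


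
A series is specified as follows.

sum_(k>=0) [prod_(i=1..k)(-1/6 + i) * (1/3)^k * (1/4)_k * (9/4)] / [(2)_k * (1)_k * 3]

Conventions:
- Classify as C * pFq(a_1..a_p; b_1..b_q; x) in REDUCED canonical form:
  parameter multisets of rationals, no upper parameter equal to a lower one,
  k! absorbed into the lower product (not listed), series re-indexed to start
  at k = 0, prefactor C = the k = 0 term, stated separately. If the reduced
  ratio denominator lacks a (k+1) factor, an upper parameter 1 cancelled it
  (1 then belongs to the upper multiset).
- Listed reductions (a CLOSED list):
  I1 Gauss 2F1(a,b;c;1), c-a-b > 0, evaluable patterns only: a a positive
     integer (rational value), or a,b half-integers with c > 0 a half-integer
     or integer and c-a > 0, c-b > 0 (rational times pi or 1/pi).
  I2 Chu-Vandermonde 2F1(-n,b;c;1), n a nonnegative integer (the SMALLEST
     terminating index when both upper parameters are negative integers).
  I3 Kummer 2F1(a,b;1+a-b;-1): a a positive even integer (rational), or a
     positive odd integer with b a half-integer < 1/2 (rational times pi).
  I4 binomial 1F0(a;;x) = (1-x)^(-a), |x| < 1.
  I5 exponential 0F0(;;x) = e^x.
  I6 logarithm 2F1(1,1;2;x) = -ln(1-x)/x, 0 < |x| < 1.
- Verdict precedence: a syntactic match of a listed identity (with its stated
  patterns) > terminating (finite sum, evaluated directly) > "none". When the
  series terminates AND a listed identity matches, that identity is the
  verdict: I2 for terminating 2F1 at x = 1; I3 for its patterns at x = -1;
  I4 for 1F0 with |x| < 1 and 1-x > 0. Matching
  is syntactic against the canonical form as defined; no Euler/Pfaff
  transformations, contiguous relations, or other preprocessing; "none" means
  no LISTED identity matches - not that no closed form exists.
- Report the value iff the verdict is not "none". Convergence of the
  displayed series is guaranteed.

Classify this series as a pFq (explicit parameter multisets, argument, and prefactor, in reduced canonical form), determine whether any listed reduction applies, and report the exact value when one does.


With C = 3/4: the canonical form is 2F1(1/4, 5/6; 2; 1/3). Verdict: none (x = 1/3): each listed identity misses the multisets {1/4, 5/6} ; {2}.

The tell: from the first term 3/4: (1)_k (prefactor 3/4) is k! itself.
Step ratio: r(k) = (1/3) * (k+1/4) (k+5/6) / [(k+2) (k+1)] - rational in k. x = (1/3); t_0 = 3/4; negate the roots.


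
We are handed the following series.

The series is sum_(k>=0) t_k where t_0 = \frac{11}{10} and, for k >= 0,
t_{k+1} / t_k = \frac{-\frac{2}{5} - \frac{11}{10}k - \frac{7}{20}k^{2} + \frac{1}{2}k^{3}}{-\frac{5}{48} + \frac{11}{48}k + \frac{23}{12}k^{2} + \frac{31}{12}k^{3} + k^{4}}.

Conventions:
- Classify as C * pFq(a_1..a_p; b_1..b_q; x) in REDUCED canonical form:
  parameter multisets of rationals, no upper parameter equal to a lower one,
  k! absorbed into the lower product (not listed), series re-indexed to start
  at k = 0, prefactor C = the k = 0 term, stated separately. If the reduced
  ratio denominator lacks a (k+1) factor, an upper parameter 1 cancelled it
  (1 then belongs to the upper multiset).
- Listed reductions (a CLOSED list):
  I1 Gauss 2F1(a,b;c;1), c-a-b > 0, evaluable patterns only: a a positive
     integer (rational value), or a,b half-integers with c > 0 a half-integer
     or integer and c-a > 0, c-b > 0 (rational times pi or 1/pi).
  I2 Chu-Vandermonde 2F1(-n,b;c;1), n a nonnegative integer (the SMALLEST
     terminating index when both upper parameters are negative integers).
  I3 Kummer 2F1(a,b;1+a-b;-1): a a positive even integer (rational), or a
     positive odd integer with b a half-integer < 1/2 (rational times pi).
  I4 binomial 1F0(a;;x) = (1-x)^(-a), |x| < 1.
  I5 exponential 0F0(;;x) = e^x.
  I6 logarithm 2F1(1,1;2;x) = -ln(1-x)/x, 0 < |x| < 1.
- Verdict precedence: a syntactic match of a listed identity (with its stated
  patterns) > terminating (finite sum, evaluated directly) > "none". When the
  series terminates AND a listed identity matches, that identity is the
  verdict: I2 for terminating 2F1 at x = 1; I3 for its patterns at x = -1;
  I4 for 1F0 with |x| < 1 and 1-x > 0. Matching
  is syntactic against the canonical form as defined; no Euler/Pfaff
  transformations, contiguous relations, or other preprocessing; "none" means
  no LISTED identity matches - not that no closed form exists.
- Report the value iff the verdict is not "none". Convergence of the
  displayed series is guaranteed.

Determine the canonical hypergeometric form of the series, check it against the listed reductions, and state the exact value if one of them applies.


The series (x = \frac{1}{2}) is 2F2: upper {-2, \frac{4}{5}}, lower {-\frac{1}{6}, \frac{5}{4}}, prefactor \frac{11}{10}. Verdict: terminating - upper parameter -2 makes this a finite sum (last index 2), evaluated exactly. Hence: \frac{26939}{6250}.

The tell: with t_0 = \frac{11}{10}, the ratio is unreduced: k + 1/2 divides both sides (C = 11/10).
Ratio: r(k) = \frac{1}{2} * (k-2) (k+\frac{4}{5}) / [(k-\frac{1}{6}) (k+\frac{5}{4}) (k+1)] - poly over poly, x = \frac{1}{2} from leading terms; C = \frac{11}{10} at k = 0.


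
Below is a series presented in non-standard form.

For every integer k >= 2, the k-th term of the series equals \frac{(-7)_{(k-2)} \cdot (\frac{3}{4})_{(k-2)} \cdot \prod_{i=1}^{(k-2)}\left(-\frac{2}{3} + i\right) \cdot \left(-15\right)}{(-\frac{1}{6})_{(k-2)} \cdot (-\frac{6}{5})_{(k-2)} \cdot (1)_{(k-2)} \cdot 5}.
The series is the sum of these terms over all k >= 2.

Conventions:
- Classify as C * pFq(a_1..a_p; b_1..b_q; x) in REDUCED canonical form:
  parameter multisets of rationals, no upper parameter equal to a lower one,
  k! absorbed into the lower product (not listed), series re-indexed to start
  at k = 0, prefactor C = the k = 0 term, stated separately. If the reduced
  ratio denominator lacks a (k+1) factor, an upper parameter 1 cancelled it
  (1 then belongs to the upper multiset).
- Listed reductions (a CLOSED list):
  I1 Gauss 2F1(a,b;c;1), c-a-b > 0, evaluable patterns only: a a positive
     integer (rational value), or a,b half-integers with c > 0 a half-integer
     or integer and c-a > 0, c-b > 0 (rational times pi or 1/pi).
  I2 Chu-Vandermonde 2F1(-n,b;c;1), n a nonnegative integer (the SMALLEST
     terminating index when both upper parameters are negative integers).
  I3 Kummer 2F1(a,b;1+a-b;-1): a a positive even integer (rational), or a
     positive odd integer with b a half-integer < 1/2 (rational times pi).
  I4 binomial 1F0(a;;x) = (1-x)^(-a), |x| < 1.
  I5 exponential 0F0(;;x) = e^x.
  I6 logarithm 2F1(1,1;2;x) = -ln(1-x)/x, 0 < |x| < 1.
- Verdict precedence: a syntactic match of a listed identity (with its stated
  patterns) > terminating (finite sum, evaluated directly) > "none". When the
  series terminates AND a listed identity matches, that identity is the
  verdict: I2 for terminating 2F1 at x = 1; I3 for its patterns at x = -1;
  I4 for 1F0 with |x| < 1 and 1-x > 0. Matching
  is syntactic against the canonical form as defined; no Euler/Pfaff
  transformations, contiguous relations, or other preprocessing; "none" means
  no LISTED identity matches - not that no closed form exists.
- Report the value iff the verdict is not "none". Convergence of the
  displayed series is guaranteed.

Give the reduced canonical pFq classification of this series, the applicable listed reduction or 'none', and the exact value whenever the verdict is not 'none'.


Structural cue: t_0 = -3 here, and the running product (C = -3, x = 1) telescopes to a rising factorial.
Term ratio: r(k) = 1 * (k-7) (k+\frac{1}{3}) (k+\frac{3}{4}) / [(k-\frac{6}{5}) (k-\frac{1}{6}) (k+1)] - poly over poly, x = 1 from leading terms; C = -3 at k = 0.

At argument 1: a 3F2 with upper {-7, \frac{1}{3}, \frac{3}{4}}, lower {-\frac{6}{5}, -\frac{1}{6}}, scaled by C = -3. Verdict: terminating. (-7)_k vanishes past k = 7, leaving a 8-term sum, computed directly. Its exact value is -\frac{22035831}{1451392}.


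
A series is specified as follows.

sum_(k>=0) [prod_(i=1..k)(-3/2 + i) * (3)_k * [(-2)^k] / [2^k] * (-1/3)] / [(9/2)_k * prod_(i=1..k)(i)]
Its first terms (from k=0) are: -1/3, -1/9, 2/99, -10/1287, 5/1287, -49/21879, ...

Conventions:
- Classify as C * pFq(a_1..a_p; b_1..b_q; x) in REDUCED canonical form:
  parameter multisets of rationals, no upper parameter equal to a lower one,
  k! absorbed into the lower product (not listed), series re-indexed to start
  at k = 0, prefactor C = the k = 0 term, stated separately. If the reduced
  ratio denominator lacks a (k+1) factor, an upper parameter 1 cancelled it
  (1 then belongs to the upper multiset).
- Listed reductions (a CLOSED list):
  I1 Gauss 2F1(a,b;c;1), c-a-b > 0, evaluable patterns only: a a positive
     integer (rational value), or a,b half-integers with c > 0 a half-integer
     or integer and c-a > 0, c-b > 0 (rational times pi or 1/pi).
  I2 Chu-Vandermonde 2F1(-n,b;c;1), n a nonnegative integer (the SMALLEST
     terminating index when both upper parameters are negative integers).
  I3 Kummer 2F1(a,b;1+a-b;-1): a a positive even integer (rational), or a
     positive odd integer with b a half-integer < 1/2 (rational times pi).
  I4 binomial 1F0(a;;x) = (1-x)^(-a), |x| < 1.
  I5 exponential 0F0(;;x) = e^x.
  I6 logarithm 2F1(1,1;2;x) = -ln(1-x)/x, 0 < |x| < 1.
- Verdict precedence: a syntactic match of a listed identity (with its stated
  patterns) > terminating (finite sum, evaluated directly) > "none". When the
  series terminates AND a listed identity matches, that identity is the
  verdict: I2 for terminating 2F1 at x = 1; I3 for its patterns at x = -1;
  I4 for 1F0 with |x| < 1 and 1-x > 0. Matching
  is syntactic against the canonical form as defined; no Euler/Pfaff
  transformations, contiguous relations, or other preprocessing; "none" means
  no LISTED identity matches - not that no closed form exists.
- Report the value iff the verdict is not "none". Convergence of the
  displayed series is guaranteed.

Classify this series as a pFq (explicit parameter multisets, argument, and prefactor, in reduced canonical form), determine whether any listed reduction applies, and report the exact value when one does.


First insight: x = (-1) and the two k-th powers (C = -1/3) combine into one argument.
Term ratio: r(k) = (-1) * (k-1/2) (k+3) / [(k+9/2) (k+1)] - rational; roots negated = parameters, x = (-1), C = -1/3.

At argument -1: a 2F1 with upper {-1/2, 3}, lower {9/2}, scaled by C = -1/3. Verdict: Kummer (I3) fires (x = -1; c = 9/2 equals 1+a-b for upper {-1/2, 3}: listed pattern). Hence: (-35/256) * pi.


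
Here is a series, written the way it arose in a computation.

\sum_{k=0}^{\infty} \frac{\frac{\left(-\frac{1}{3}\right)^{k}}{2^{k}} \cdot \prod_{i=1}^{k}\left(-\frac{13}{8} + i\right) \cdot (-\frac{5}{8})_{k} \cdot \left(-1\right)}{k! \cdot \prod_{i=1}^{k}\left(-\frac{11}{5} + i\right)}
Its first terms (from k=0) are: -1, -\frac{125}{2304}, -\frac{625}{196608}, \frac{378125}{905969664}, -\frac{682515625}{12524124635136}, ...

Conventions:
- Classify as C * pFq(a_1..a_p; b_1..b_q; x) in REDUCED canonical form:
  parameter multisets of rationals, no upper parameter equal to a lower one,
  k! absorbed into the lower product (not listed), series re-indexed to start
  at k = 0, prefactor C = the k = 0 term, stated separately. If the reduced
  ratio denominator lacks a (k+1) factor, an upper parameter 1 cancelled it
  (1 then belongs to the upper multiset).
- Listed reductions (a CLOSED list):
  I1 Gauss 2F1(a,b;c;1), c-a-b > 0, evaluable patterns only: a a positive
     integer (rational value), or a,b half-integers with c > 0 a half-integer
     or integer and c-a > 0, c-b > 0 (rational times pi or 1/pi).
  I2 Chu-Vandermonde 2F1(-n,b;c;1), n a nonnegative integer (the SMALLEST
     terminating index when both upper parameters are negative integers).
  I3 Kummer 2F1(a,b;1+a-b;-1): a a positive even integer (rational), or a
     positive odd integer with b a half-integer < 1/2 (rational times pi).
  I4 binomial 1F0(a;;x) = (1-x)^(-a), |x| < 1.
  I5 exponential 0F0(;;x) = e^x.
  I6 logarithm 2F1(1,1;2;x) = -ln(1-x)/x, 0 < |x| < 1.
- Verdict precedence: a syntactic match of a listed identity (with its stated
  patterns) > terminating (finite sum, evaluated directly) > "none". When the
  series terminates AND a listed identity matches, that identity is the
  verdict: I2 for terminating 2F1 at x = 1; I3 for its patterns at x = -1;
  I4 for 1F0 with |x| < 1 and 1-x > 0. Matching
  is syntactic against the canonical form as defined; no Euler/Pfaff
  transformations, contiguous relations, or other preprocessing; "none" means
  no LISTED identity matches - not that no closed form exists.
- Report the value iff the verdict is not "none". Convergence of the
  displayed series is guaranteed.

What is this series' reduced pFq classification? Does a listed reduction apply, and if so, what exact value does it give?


At argument -\frac{1}{6}: a 2F1 with upper {-\frac{5}{8}, -\frac{5}{8}}, lower {-\frac{6}{5}}, scaled by C = -1. Verdict: none - at argument -\frac{1}{6} the multisets {-\frac{5}{8}, -\frac{5}{8}} ; {-\frac{6}{5}} match no listed identity.

Key observation: with t_0 = -1, the running product (C = -1) telescopes to a rising factorial.
Step ratio: r(k) = -\frac{1}{6} * (k-\frac{5}{8}) (k-\frac{5}{8}) / [(k-\frac{6}{5}) (k+1)] ; factor over Q: parameters, x = -\frac{1}{6}, and C = -1.


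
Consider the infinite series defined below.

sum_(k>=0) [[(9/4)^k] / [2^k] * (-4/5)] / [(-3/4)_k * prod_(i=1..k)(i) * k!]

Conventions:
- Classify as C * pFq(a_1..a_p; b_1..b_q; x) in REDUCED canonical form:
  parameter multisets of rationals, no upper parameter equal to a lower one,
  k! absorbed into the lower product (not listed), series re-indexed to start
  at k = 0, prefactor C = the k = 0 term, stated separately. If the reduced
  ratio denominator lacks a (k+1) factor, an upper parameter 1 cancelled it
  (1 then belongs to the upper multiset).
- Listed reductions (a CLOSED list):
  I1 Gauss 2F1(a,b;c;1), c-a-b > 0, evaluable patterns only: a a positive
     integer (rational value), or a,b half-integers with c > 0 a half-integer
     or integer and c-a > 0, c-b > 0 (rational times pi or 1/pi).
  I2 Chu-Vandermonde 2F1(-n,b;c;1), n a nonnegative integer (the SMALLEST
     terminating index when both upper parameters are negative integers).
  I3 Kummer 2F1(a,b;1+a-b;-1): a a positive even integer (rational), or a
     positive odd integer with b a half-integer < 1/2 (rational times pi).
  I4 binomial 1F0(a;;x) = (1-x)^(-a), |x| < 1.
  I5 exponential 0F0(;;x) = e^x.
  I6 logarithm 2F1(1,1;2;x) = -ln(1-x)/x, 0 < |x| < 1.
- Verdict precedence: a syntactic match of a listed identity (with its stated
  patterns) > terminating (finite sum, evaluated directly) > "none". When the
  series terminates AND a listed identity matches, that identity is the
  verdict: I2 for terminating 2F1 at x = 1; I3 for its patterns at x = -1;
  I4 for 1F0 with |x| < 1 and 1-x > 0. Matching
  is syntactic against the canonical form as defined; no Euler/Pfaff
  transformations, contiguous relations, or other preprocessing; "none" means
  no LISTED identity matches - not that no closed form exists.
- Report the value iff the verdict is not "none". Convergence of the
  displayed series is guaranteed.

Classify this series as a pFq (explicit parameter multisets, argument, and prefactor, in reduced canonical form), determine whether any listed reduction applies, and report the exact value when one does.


The tell: x = (9/8) and the denominator's factorial ratio (prefactor -4/5) is a lower Pochhammer.
Term ratio: r(k) = (9/8) * 1 / [(k-3/4) (k+1) (k+1)] - rational in k. x = (9/8); t_0 = -4/5; negate the roots.

The series (x = 9/8) is 0F2: upper {-}, lower {-3/4, 1}, prefactor -4/5. Verdict: none. No listed pattern accepts 0F2(-; -3/4, 1; 9/8).


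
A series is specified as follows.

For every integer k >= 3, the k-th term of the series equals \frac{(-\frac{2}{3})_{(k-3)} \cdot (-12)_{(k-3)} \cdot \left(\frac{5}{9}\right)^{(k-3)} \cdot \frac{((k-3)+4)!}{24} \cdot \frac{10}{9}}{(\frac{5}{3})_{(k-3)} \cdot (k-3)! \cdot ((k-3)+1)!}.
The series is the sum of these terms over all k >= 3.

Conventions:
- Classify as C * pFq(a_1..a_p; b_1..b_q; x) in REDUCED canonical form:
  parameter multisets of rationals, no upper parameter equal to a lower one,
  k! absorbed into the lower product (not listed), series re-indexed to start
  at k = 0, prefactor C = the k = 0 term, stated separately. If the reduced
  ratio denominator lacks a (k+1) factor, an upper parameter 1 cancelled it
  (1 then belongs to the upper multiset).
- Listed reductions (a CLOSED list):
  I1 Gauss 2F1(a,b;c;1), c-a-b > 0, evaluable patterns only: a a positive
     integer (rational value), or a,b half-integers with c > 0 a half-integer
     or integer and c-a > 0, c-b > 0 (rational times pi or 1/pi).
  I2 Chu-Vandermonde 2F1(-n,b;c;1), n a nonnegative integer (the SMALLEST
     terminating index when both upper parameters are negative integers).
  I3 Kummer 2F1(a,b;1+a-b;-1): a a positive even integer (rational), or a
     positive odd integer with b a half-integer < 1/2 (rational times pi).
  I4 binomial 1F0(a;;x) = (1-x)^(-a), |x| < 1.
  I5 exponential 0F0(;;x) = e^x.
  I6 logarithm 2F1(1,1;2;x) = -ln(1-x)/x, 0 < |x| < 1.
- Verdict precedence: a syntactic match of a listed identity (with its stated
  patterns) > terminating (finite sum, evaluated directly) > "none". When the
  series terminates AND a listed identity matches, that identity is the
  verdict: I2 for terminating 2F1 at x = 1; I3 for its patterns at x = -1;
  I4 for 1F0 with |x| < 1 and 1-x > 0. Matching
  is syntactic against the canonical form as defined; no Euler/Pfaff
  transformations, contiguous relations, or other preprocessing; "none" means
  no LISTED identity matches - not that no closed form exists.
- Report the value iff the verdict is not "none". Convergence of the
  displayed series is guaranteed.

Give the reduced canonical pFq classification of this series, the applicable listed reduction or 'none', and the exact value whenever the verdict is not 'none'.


Key observation: t_0 being \frac{10}{9}, the denominator's factorial ratio (prefactor 10/9) is a lower Pochhammer.
Ratio: r(k) = \frac{5}{9} * (k-12) (k-\frac{2}{3}) (k+5) / [(k+\frac{5}{3}) (k+2) (k+1)] - poly over poly, x = \frac{5}{9} from leading terms; C = \frac{10}{9} at k = 0.

Canonical form: C = \frac{10}{9} times 3F2 with upper {-12, -\frac{2}{3}, 5}, lower {\frac{5}{3}, 2}, x = \frac{5}{9}. Verdict: terminating. With -12 upstairs the series is a 13-term polynomial sum; evaluated term by term. Its exact value is \frac{345374692072421255}{57644433254845062}.


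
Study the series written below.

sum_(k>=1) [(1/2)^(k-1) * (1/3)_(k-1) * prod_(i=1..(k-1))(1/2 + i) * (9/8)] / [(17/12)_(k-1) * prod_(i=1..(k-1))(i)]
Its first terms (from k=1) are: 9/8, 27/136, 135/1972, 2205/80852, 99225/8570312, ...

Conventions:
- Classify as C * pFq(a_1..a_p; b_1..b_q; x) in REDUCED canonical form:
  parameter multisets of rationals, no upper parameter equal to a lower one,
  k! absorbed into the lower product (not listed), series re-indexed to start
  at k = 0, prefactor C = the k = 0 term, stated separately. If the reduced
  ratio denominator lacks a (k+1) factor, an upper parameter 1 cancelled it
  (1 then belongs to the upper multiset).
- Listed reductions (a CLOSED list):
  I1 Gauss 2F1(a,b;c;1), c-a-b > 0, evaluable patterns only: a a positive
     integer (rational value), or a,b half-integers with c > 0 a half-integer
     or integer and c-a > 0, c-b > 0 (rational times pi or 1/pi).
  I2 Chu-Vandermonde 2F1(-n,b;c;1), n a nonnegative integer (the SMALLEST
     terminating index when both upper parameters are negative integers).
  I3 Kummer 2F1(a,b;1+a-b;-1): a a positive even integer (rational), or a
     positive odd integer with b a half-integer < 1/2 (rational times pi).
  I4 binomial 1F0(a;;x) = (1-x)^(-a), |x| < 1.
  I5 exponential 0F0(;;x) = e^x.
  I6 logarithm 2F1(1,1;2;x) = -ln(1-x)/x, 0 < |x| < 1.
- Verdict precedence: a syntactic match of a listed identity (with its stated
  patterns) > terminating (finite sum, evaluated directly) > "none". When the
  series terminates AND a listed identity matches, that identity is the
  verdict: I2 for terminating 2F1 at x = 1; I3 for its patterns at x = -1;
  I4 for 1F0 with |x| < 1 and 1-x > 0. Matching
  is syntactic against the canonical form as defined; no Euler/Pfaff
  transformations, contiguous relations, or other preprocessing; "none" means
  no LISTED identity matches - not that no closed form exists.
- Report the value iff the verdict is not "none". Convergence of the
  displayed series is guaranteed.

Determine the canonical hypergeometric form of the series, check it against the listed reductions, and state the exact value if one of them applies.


The series (x = 1/2) is 2F1: upper {1/3, 3/2}, lower {17/12}, prefactor 9/8. Verdict: none. No listed pattern accepts 2F1(1/3, 3/2; 17/12; 1/2).

Key step: t_0 = 9/8 here, and the product of the first k integers (C = 9/8, x = 1/2) is k!.
Adjacent-term ratio: r(k) = (1/2) * (k+1/3) (k+3/2) / [(k+17/12) (k+1)] - rational in k. x = (1/2); t_0 = 9/8; negate the roots.


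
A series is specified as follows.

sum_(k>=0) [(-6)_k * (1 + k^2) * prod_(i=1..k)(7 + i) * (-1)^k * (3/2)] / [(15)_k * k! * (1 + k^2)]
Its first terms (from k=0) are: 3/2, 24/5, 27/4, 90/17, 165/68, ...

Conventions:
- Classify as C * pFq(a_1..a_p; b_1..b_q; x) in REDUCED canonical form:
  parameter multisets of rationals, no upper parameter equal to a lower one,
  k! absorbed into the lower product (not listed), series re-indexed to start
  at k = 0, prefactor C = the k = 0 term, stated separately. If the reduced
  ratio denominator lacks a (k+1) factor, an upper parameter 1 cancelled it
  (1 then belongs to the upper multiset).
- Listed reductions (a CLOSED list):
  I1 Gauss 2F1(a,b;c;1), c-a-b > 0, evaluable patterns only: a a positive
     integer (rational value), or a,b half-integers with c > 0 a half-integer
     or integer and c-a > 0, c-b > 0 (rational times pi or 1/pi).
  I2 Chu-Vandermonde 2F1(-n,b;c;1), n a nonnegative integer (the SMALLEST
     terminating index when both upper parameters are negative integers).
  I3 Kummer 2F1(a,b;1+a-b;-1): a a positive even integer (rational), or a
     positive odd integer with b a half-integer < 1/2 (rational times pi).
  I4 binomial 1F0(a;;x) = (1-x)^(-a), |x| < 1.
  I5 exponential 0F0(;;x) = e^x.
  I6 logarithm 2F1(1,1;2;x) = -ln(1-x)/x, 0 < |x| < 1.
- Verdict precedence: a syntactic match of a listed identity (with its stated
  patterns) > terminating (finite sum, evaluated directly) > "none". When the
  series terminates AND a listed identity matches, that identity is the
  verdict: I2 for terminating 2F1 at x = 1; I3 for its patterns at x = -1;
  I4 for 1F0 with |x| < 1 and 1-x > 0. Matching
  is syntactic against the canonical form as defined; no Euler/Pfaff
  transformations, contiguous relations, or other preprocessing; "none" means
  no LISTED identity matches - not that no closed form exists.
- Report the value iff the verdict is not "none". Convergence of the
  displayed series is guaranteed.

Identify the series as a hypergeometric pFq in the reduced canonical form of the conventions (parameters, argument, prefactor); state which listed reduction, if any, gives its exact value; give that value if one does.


Classification (C = 3/2): 2F1 with upper {-6, 8}, lower {15}, argument x = -1. Verdict: Kummer's theorem (I3) applies (x = -1; c = 15 equals 1+a-b for upper {-6, 8}: listed pattern). Value: 429/20.

Key observation: t_0 being 3/2, striking the common factor k^2 + 1 reduces the term (C = 3/2, x = -1).
Step ratio: r(k) = (-1) * (k-6) (k+8) / [(k+15) (k+1)] ; factor over Q: parameters, x = (-1), and C = 3/2.


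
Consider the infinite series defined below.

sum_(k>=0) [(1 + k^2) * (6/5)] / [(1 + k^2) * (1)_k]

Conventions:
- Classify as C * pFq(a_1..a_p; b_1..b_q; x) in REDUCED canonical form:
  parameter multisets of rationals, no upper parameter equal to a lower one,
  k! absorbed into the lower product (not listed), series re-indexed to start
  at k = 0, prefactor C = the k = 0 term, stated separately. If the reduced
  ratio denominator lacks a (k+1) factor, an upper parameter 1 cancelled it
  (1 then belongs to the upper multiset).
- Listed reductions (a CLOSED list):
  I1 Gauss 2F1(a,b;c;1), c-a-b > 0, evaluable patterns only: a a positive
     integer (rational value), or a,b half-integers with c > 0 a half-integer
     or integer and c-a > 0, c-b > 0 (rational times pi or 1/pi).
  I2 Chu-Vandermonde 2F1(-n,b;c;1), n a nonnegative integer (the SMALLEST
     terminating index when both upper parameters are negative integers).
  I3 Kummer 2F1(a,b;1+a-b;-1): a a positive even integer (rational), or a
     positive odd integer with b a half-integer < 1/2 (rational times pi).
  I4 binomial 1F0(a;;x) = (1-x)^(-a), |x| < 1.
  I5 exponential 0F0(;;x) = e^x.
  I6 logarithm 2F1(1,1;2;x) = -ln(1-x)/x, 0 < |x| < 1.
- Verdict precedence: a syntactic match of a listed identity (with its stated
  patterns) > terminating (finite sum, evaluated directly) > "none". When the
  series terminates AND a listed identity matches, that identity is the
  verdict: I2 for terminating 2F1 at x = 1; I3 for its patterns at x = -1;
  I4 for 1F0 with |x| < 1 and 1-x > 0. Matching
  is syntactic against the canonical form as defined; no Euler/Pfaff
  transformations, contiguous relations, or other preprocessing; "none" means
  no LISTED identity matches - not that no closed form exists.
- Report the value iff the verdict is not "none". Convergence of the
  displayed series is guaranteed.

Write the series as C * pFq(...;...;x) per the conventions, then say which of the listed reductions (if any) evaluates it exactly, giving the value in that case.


Reduced: x = 1, 0F0, upper = {-}, lower = {-}, C = 6/5. Verdict: the I5 exponential reduction applies (the 0F0 exponential series at x = 1). Hence: (6/5) * e^(1).

The tell: x = 1 and (1)_k (prefactor 6/5) is k! itself.
Step ratio: r(k) = 1 * 1 / [(k+1)] ; factor over Q: parameters, x = 1, and C = 6/5.


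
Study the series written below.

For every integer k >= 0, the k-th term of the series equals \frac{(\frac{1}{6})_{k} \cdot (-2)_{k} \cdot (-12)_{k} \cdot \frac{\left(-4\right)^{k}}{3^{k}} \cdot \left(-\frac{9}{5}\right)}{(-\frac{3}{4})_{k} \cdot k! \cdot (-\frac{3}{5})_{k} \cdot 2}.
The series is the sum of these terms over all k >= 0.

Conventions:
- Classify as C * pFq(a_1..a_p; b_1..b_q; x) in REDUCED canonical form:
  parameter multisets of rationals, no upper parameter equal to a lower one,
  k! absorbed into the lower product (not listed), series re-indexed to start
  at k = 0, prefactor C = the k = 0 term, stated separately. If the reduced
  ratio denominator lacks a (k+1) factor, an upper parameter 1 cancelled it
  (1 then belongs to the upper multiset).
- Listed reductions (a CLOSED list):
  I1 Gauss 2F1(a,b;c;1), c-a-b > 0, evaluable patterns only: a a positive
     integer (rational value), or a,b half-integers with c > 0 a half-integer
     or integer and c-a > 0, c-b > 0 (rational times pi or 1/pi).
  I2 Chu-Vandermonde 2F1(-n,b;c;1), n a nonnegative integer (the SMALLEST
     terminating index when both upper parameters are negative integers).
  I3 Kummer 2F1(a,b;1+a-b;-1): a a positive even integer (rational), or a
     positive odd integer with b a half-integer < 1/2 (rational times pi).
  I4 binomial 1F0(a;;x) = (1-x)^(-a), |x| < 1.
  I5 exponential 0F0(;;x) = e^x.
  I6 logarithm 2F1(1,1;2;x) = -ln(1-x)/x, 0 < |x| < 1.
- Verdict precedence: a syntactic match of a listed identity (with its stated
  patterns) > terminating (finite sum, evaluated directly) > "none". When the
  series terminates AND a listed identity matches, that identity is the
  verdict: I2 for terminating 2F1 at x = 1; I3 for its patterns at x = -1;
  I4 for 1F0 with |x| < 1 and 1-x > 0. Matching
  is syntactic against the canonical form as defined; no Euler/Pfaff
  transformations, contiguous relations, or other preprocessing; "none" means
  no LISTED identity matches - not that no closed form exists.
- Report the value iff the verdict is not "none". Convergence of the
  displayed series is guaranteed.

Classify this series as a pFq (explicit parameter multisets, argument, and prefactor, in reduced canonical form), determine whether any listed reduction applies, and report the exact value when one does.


Classification (C = -\frac{9}{10}): 3F2 with upper {-12, -2, \frac{1}{6}}, lower {-\frac{3}{4}, -\frac{3}{5}}, argument x = -\frac{4}{3}. Verdict: terminating (-2 upstairs). 3 nonzero terms in all; added directly. Value: -\frac{243763}{270}.

The tell: t_0 being -\frac{9}{10}, the constant factors (C = -9/10, x = -4/3) combine into one prefactor.
Step ratio: r(k) = -\frac{4}{3} * (k-12) (k-2) (k+\frac{1}{6}) / [(k-\frac{3}{4}) (k-\frac{3}{5}) (k+1)] - rational in k. x = -\frac{4}{3}; t_0 = -\frac{9}{10}; negate the roots.
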